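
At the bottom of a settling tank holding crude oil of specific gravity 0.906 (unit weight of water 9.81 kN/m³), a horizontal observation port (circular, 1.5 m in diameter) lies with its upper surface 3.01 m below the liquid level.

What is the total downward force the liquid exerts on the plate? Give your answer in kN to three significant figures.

F ≈ 47.3 kN

γ = 0.906 × 9.81 = 8.88786 kN/m³.
The plate is horizontal, so pressure is uniform at p = γ·h = 8.88786 × 3.01 = 26.7525 kN/m².
A = π(0.75)² = 1.76715 m².
F = p·A = 26.7525 × 1.76715 = 47.2757 kN.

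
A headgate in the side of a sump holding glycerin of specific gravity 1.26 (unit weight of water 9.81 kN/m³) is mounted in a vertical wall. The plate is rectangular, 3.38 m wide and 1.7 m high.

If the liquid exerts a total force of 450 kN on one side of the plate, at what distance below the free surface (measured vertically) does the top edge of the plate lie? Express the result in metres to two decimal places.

d_top ≈ 5.49 m

γ = 1.26 × 9.81 = 12.3606 kN/m³.
A = 3.38 × 1.7 = 5.746 m².
From F = γ·h_c·A, the centroid depth is h_c = 450/(12.3606 × 5.746) = 6.33589 m.
The centroid lies 1.7/2 = 0.85 m below the top edge, so the top edge sits at h_top = 6.33589 − 0.85 = 5.48589 m below the surface.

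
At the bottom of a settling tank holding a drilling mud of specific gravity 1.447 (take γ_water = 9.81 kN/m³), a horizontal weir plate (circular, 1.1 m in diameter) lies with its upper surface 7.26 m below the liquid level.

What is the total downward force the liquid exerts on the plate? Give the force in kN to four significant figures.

F ≈ 97.94 kN

γ = 1.447 × 9.81 = 14.19507 kN/m³.
The plate is horizontal, so pressure is uniform at p = γ·h = 14.19507 × 7.26 = 103.056 kN/m².
A = π(0.55)² = 0.950332 m².
F = p·A = 103.056 × 0.950332 = 97.9374 kN.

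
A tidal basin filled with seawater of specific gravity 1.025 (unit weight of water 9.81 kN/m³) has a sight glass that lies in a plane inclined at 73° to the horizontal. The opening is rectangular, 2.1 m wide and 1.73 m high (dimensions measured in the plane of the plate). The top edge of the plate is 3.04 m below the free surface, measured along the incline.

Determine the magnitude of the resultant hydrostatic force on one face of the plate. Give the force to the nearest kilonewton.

γ = 1.025 × 9.81 = 10.05525 kN/m³.
Let θ = 73° be the plate's angle to the horizontal; measure y along the incline from where the plane meets the free surface. Vertical depth h = y·sinθ with sinθ = 0.956305.
The centroid lies 1.73/2 = 0.865 m below the top edge, so y_c = 3.04 + 0.865 = 3.905 m and h_c = 3.905 × 0.956305 = 3.73437 m.
A = 2.1 × 1.73 = 3.633 m².
Resultant F = γ·h_c·A = 10.05525 × 3.73437 × 3.633 = 136.419 kN.

F ≈ 136 kN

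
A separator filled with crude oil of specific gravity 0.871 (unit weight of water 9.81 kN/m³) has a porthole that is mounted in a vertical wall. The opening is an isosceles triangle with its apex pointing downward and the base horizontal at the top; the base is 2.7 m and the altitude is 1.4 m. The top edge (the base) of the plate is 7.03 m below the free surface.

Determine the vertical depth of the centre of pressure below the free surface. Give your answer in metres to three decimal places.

γ = 0.871 × 9.81 = 8.54451 kN/m³.
With the apex down, the centroid sits h/3 = 1.4/3 = 0.466667 m below the base (the top edge), so the centroid depth is h_c = 7.03 + 0.466667 = 7.49667 m.
A = ½ × 2.7 × 1.4 = 1.89 m².
Resultant F = γ·h_c·A = 8.54451 × 7.49667 × 1.89 = 121.065 kN.
I_c = b·h³/36 = 2.7 × 1.4³/36 = 0.2058 m⁴.
Centre of pressure: y_p = y_c + I_c/(y_c·A) = 7.49667 + 0.2058/(7.49667 × 1.89) = 7.49667 + 0.014525 = 7.51119 m along the plane.

h_p = 7.511 m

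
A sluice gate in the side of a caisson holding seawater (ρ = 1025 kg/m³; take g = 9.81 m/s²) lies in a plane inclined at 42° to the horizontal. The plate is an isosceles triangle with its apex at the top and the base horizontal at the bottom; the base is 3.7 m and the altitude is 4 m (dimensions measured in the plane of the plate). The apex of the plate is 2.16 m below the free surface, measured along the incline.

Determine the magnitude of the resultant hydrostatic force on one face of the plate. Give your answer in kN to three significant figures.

F ≈ 240 kN

γ = ρg = 1025 × 9.81 / 1000 = 10.05525 kN/m³.
Let θ = 42° be the plate's angle to the horizontal; measure y along the incline from where the plane meets the free surface. Vertical depth h = y·sinθ with sinθ = 0.669131.
With the apex up, the centroid sits 2h/3 = 2 × 4/3 = 2.66667 m below the apex, so y_c = 2.16 + 2.66667 = 4.82667 m and h_c = 4.82667 × 0.669131 = 3.22967 m.
A = ½ × 3.7 × 4 = 7.4 m².
Resultant F = γ·h_c·A = 10.05525 × 3.22967 × 7.4 = 240.316 kN.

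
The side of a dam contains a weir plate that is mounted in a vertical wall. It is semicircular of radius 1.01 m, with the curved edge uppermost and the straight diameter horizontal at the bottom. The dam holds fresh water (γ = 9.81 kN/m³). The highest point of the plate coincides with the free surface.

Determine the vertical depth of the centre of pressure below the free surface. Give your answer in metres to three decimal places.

h_p = 0.704 m

γ = 9.81 kN/m³.
The centroid lies 4r/(3π) = 0.428657 m above the diameter, so r − 4r/(3π) = 1.01 − 0.428657 = 0.581343 m below the topmost point, so the centroid depth is h_c = 0.581343 m.
A = πr²/2 = π × 1.01²/2 = 1.60237 m².
Resultant F = γ·h_c·A = 9.81 × 0.581343 × 1.60237 = 9.13828 kN.
I_c = (π/8 − 8/(9π))·r⁴ = 0.109757 × 1.01⁴ = 0.114214 m⁴.
Centre of pressure: y_p = y_c + I_c/(y_c·A) = 0.581343 + 0.114214/(0.581343 × 1.60237) = 0.581343 + 0.122609 = 0.703952 m along the plane.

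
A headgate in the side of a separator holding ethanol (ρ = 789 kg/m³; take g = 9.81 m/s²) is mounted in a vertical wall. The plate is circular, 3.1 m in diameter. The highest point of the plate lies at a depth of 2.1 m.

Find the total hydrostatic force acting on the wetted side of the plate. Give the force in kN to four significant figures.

γ = ρg = 789 × 9.81 / 1000 = 7.74009 kN/m³.
The centroid is at the centre, 1.55 m below the top of the plate, so the centroid depth is h_c = 2.1 + 1.55 = 3.65 m.
A = π(1.55)² = 7.54768 m².
Resultant F = γ·h_c·A = 7.74009 × 3.65 × 7.54768 = 213.232 kN.

F ≈ 213.2 kN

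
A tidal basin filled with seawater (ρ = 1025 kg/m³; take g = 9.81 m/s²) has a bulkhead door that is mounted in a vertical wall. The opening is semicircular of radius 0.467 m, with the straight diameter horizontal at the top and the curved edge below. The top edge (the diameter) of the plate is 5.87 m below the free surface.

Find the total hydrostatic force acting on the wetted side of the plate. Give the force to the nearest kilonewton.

γ = ρg = 1025 × 9.81 / 1000 = 10.05525 kN/m³.
The centroid of a semicircle lies 4r/(3π) = 0.198201 m from the diameter, here below the top edge, so the centroid depth is h_c = 5.87 + 0.198201 = 6.0682 m.
A = πr²/2 = π × 0.467²/2 = 0.342573 m².
Resultant F = γ·h_c·A = 10.05525 × 6.0682 × 0.342573 = 20.9029 kN.

F ≈ 21 kN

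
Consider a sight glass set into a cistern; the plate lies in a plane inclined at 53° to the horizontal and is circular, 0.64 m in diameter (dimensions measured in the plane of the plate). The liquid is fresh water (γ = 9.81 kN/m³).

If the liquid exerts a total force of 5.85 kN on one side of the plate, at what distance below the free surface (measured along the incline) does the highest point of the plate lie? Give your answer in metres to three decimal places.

y_top ≈ 2.001 m

γ = 9.81 kN/m³.
A = π(0.32)² = 0.321699 m².
From F = γ·h_c·A, the centroid depth is h_c = 5.85/(9.81 × 0.321699) = 1.85369 m.
Let θ = 53° be the plate's angle to the horizontal; measure y along the incline from where the plane meets the free surface. Vertical depth h = y·sinθ with sinθ = 0.798636.
Along the incline, y_c = h_c/sinθ = 1.85369/0.798636 = 2.32107 m.
The centroid is at the centre, 0.32 m below the top of the plate, so the highest point sits at y_top = 2.32107 − 0.32 = 2.00107 m along the incline.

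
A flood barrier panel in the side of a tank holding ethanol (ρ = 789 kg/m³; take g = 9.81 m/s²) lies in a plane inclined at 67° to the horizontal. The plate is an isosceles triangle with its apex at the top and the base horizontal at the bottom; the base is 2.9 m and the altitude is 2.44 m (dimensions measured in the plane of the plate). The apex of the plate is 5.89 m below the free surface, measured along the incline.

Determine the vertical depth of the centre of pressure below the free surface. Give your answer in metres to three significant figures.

γ = ρg = 789 × 9.81 / 1000 = 7.74009 kN/m³.
Let θ = 67° be the plate's angle to the horizontal; measure y along the incline from where the plane meets the free surface. Vertical depth h = y·sinθ with sinθ = 0.920505.
With the apex up, the centroid sits 2h/3 = 2 × 2.44/3 = 1.62667 m below the apex, so y_c = 5.89 + 1.62667 = 7.51667 m and h_c = 7.51667 × 0.920505 = 6.91913 m.
A = ½ × 2.9 × 2.44 = 3.538 m².
Resultant F = γ·h_c·A = 7.74009 × 6.91913 × 3.538 = 189.476 kN.
I_c = b·h³/36 = 2.9 × 2.44³/36 = 1.17021 m⁴.
Centre of pressure: y_p = y_c + I_c/(y_c·A) = 7.51667 + 1.17021/(7.51667 × 3.538) = 7.51667 + 0.0440028 = 7.56067 m along the plane.
Vertically, h_p = y_p·sinθ = 7.56067 × 0.920505 = 6.95963 m.

h_p = 6.96 m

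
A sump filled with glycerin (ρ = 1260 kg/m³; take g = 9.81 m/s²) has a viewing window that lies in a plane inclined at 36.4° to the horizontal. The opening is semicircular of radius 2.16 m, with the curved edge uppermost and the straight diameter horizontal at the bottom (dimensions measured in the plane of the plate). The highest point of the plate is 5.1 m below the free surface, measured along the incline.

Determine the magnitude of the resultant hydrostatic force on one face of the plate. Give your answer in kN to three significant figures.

F ≈ 341 kN

γ = ρg = 1260 × 9.81 / 1000 = 12.3606 kN/m³.
Let θ = 36.4° be the plate's angle to the horizontal; measure y along the incline from where the plane meets the free surface. Vertical depth h = y·sinθ with sinθ = 0.593419.
The centroid lies 4r/(3π) = 0.916732 m above the diameter, so r − 4r/(3π) = 2.16 − 0.916732 = 1.24327 m below the topmost point, so y_c = 5.1 + 1.24327 = 6.34327 m and h_c = 6.34327 × 0.593419 = 3.76422 m.
A = πr²/2 = π × 2.16²/2 = 7.32871 m².
Resultant F = γ·h_c·A = 12.3606 × 3.76422 × 7.32871 = 340.99 kN.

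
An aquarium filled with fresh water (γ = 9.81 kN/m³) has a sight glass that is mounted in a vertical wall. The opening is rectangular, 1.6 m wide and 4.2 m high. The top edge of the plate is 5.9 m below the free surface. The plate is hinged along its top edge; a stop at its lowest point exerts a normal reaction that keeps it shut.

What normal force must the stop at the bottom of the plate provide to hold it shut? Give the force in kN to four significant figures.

γ = 9.81 kN/m³.
The centroid lies 4.2/2 = 2.1 m below the top edge, so the centroid depth is h_c = 5.9 + 2.1 = 8 m.
A = 1.6 × 4.2 = 6.72 m².
Resultant F = γ·h_c·A = 9.81 × 8 × 6.72 = 527.386 kN.
I_c = b·h³/12 = 1.6 × 4.2³/12 = 9.8784 m⁴.
Centre of pressure: y_p = y_c + I_c/(y_c·A) = 8 + 9.8784/(8 × 6.72) = 8 + 0.18375 = 8.18375 m along the plane.
The resultant acts 2.1 + 0.18375 = 2.28375 m (along the plate) below the hinge at the top edge, so the moment about the hinge is M = F × 2.28375 = 527.386 × 2.28375 = 1204.42 kN·m.
A normal force at the bottom, 4.2 m from the hinge, must supply this moment: P = 1204.42/4.2 = 286.767 kN.

P ≈ 286.8 kN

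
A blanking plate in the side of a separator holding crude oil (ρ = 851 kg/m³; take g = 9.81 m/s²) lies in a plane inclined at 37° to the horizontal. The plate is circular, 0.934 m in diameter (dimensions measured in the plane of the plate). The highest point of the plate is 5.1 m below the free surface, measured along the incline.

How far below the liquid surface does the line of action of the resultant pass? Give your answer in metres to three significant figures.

h_p = 3.36 m

γ = ρg = 851 × 9.81 / 1000 = 8.34831 kN/m³.
Let θ = 37° be the plate's angle to the horizontal; measure y along the incline from where the plane meets the free surface. Vertical depth h = y·sinθ with sinθ = 0.601815.
The centroid is at the centre, 0.467 m below the top of the plate, so y_c = 5.1 + 0.467 = 5.567 m and h_c = 5.567 × 0.601815 = 3.3503 m.
A = π(0.467)² = 0.685147 m².
Resultant F = γ·h_c·A = 8.34831 × 3.3503 × 0.685147 = 19.1631 kN.
I_c = πr⁴/4 = π × 0.467⁴/4 = 0.0373557 m⁴.
Centre of pressure: y_p = y_c + I_c/(y_c·A) = 5.567 + 0.0373557/(5.567 × 0.685147) = 5.567 + 0.00979382 = 5.57679 m along the plane.
Vertically, h_p = y_p·sinθ = 5.57679 × 0.601815 = 3.3562 m.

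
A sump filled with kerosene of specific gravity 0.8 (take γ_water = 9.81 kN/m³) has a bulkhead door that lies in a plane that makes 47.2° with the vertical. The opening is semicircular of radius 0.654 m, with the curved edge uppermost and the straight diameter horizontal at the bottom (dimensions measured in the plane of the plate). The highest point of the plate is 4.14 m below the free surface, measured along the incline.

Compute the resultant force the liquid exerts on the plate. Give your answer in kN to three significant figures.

γ = 0.8 × 9.81 = 7.848 kN/m³.
The plate makes 47.2° with the vertical, i.e. θ = 90° − 47.2° = 42.8° to the horizontal. Measuring y along the incline from the free-surface line, vertical depth h = y·sinθ with sinθ = 0.679441.
The centroid lies 4r/(3π) = 0.277566 m above the diameter, so r − 4r/(3π) = 0.654 − 0.277566 = 0.376434 m below the topmost point, so y_c = 4.14 + 0.376434 = 4.51643 m and h_c = 4.51643 × 0.679441 = 3.06865 m.
A = πr²/2 = π × 0.654²/2 = 0.671855 m².
Resultant F = γ·h_c·A = 7.848 × 3.06865 × 0.671855 = 16.1801 kN.

F ≈ 16.2 kN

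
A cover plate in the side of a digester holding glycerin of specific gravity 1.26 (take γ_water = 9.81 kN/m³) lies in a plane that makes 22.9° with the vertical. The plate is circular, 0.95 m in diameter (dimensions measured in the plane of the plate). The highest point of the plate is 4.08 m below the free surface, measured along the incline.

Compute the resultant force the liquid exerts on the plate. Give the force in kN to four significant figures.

γ = 1.26 × 9.81 = 12.3606 kN/m³.
The plate makes 22.9° with the vertical, i.e. θ = 90° − 22.9° = 67.1° to the horizontal. Measuring y along the incline from the free-surface line, vertical depth h = y·sinθ with sinθ = 0.921185.
The centroid is at the centre, 0.475 m below the top of the plate, so y_c = 4.08 + 0.475 = 4.555 m and h_c = 4.555 × 0.921185 = 4.196 m.
A = π(0.475)² = 0.708822 m².
Resultant F = γ·h_c·A = 12.3606 × 4.196 × 0.708822 = 36.7631 kN.

F ≈ 36.76 kN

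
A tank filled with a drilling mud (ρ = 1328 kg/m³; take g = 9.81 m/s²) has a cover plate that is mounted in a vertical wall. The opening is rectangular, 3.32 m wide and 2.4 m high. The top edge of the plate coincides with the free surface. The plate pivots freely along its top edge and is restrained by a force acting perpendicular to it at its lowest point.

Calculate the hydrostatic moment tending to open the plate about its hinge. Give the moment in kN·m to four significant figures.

γ = ρg = 1328 × 9.81 / 1000 = 13.02768 kN/m³.
The centroid lies 2.4/2 = 1.2 m below the top edge, so the centroid depth is h_c = 1.2 m.
A = 3.32 × 2.4 = 7.968 m².
Resultant F = γ·h_c·A = 13.02768 × 1.2 × 7.968 = 124.565 kN.
I_c = b·h³/12 = 3.32 × 2.4³/12 = 3.82464 m⁴.
Centre of pressure: y_p = y_c + I_c/(y_c·A) = 1.2 + 3.82464/(1.2 × 7.968) = 1.2 + 0.4 = 1.6 m along the plane.
The resultant acts 1.2 + 0.4 = 1.6 m (along the plate) below the hinge at the top edge, so the moment about the hinge is M = F × 1.6 = 124.565 × 1.6 = 199.304 kN·m.

M ≈ 199.3 kN·m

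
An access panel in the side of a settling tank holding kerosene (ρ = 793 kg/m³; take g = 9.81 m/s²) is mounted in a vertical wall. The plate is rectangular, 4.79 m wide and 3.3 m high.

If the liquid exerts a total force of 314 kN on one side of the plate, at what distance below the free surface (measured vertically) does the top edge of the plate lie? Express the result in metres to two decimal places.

γ = ρg = 793 × 9.81 / 1000 = 7.77933 kN/m³.
A = 4.79 × 3.3 = 15.807 m².
From F = γ·h_c·A, the centroid depth is h_c = 314/(7.77933 × 15.807) = 2.55351 m.
The centroid lies 3.3/2 = 1.65 m below the top edge, so the top edge sits at h_top = 2.55351 − 1.65 = 0.90351 m below the surface.

d_top ≈ 0.90 m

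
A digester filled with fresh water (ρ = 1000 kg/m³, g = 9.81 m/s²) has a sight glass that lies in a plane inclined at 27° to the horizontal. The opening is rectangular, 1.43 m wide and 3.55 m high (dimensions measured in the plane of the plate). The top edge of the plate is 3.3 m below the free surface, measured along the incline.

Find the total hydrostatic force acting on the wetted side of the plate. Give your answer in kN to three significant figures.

γ = ρg = 1000 × 9.81 = 9810 N/m³ = 9.81 kN/m³.
Let θ = 27° be the plate's angle to the horizontal; measure y along the incline from where the plane meets the free surface. Vertical depth h = y·sinθ with sinθ = 0.453990.
The centroid lies 3.55/2 = 1.775 m below the top edge, so y_c = 3.3 + 1.775 = 5.075 m and h_c = 5.075 × 0.453990 = 2.304 m.
A = 1.43 × 3.55 = 5.0765 m².
Resultant F = γ·h_c·A = 9.81 × 2.304 × 5.0765 = 114.74 kN.

F ≈ 115 kN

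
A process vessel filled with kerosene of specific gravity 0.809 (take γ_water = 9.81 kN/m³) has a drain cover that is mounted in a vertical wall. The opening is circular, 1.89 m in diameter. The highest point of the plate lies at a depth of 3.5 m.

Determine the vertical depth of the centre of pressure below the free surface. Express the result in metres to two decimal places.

γ = 0.809 × 9.81 = 7.93629 kN/m³.
The centroid is at the centre, 0.945 m below the top of the plate, so the centroid depth is h_c = 3.5 + 0.945 = 4.445 m.
A = π(0.945)² = 2.80552 m².
Resultant F = γ·h_c·A = 7.93629 × 4.445 × 2.80552 = 98.9698 kN.
I_c = πr⁴/4 = π × 0.945⁴/4 = 0.62635 m⁴.
Centre of pressure: y_p = y_c + I_c/(y_c·A) = 4.445 + 0.62635/(4.445 × 2.80552) = 4.445 + 0.0502264 = 4.49523 m along the plane.

h_p = 4.50 m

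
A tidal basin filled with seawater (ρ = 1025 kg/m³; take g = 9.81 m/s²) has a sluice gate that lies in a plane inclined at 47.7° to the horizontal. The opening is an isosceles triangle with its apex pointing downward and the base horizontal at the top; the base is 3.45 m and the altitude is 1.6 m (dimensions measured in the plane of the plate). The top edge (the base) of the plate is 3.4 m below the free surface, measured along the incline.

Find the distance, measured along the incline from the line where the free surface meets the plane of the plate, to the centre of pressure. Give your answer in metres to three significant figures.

γ = ρg = 1025 × 9.81 / 1000 = 10.05525 kN/m³.
Let θ = 47.7° be the plate's angle to the horizontal; measure y along the incline from where the plane meets the free surface. Vertical depth h = y·sinθ with sinθ = 0.739631.
With the apex down, the centroid sits h/3 = 1.6/3 = 0.533333 m below the base (the top edge), so y_c = 3.4 + 0.533333 = 3.93333 m and h_c = 3.93333 × 0.739631 = 2.90921 m.
A = ½ × 3.45 × 1.6 = 2.76 m².
Resultant F = γ·h_c·A = 10.05525 × 2.90921 × 2.76 = 80.7378 kN.
I_c = b·h³/36 = 3.45 × 1.6³/36 = 0.392533 m⁴.
Centre of pressure: y_p = y_c + I_c/(y_c·A) = 3.93333 + 0.392533/(3.93333 × 2.76) = 3.93333 + 0.0361582 = 3.96949 m along the plane.

y_p = 3.97 m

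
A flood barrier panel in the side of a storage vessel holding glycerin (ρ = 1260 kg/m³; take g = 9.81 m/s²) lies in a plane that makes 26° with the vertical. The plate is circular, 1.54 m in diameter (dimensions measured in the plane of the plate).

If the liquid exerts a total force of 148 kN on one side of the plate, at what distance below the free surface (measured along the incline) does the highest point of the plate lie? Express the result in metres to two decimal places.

γ = ρg = 1260 × 9.81 / 1000 = 12.3606 kN/m³.
A = π(0.77)² = 1.86265 m².
From F = γ·h_c·A, the centroid depth is h_c = 148/(12.3606 × 1.86265) = 6.42822 m.
The plate makes 26° with the vertical, i.e. θ = 90° − 26° = 64° to the horizontal. Measuring y along the incline from the free-surface line, vertical depth h = y·sinθ with sinθ = 0.898794.
Along the incline, y_c = h_c/sinθ = 6.42822/0.898794 = 7.15205 m.
The centroid is at the centre, 0.77 m below the top of the plate, so the highest point sits at y_top = 7.15205 − 0.77 = 6.38205 m along the incline.

y_top ≈ 6.38 m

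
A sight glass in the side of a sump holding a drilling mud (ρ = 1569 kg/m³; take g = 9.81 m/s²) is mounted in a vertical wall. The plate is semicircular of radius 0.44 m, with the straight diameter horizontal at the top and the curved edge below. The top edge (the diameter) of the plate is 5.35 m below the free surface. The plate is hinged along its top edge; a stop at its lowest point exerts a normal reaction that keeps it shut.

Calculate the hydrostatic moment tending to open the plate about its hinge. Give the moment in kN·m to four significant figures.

γ = ρg = 1569 × 9.81 / 1000 = 15.39189 kN/m³.
The centroid of a semicircle lies 4r/(3π) = 0.186742 m from the diameter, here below the top edge, so the centroid depth is h_c = 5.35 + 0.186742 = 5.53674 m.
A = πr²/2 = π × 0.44²/2 = 0.304106 m².
Resultant F = γ·h_c·A = 15.39189 × 5.53674 × 0.304106 = 25.9162 kN.
I_c = (π/8 − 8/(9π))·r⁴ = 0.109757 × 0.44⁴ = 0.0041138 m⁴.
Centre of pressure: y_p = y_c + I_c/(y_c·A) = 5.53674 + 0.0041138/(5.53674 × 0.304106) = 5.53674 + 0.00244323 = 5.53918 m along the plane.
The resultant acts 0.186742 + 0.00244323 = 0.189185 m (along the plate) below the hinge at the top edge, so the moment about the hinge is M = F × 0.189185 = 25.9162 × 0.189185 = 4.90296 kN·m.

M ≈ 4.903 kN·m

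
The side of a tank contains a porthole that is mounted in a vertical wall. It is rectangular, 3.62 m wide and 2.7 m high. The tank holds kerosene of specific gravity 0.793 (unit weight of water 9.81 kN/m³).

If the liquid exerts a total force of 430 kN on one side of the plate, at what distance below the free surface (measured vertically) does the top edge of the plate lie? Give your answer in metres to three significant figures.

d_top ≈ 4.31 m

γ = 0.793 × 9.81 = 7.77933 kN/m³.
A = 3.62 × 2.7 = 9.774 m².
From F = γ·h_c·A, the centroid depth is h_c = 430/(7.77933 × 9.774) = 5.65528 m.
The centroid lies 2.7/2 = 1.35 m below the top edge, so the top edge sits at h_top = 5.65528 − 1.35 = 4.30528 m below the surface.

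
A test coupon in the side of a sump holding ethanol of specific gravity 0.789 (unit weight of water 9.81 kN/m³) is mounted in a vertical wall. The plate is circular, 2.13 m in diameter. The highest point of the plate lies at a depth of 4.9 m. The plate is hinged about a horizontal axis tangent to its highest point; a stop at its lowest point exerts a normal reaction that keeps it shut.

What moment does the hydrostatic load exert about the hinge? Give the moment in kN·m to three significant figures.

M ≈ 183 kN·m

γ = 0.789 × 9.81 = 7.74009 kN/m³.
The centroid is at the centre, 1.065 m below the top of the plate, so the centroid depth is h_c = 4.9 + 1.065 = 5.965 m.
A = π(1.065)² = 3.56327 m².
Resultant F = γ·h_c·A = 7.74009 × 5.965 × 3.56327 = 164.515 kN.
I_c = πr⁴/4 = π × 1.065⁴/4 = 1.01039 m⁴.
Centre of pressure: y_p = y_c + I_c/(y_c·A) = 5.965 + 1.01039/(5.965 × 3.56327) = 5.965 + 0.0475368 = 6.01254 m along the plane.
The resultant acts 1.065 + 0.0475368 = 1.11254 m (along the plate) below the hinge at the top edge, so the moment about the hinge is M = F × 1.11254 = 164.515 × 1.11254 = 183.03 kN·m.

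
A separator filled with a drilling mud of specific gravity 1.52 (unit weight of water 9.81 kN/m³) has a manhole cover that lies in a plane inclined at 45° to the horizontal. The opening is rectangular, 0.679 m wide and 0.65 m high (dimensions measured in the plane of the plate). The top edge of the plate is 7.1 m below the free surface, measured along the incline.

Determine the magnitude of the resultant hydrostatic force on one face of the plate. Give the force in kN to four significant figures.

γ = 1.52 × 9.81 = 14.9112 kN/m³.
Let θ = 45° be the plate's angle to the horizontal; measure y along the incline from where the plane meets the free surface. Vertical depth h = y·sinθ with sinθ = 0.707107.
The centroid lies 0.65/2 = 0.325 m below the top edge, so y_c = 7.1 + 0.325 = 7.425 m and h_c = 7.425 × 0.707107 = 5.25027 m.
A = 0.679 × 0.65 = 0.44135 m².
Resultant F = γ·h_c·A = 14.9112 × 5.25027 × 0.44135 = 34.5523 kN.

F ≈ 34.55 kN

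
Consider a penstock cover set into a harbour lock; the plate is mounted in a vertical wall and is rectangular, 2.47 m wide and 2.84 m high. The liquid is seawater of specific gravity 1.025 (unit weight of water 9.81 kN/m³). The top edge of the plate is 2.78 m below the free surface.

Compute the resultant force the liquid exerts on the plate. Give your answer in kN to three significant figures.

γ = 1.025 × 9.81 = 10.05525 kN/m³.
The centroid lies 2.84/2 = 1.42 m below the top edge, so the centroid depth is h_c = 2.78 + 1.42 = 4.2 m.
A = 2.47 × 2.84 = 7.0148 m².
Resultant F = γ·h_c·A = 10.05525 × 4.2 × 7.0148 = 296.249 kN.

F ≈ 296 kN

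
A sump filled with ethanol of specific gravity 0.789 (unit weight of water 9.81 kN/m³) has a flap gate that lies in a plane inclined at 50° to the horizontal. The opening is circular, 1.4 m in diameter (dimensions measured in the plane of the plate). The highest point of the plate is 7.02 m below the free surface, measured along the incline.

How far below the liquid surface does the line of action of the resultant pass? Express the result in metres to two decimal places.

h_p = 5.93 m

γ = 0.789 × 9.81 = 7.74009 kN/m³.
Let θ = 50° be the plate's angle to the horizontal; measure y along the incline from where the plane meets the free surface. Vertical depth h = y·sinθ with sinθ = 0.766044.
The centroid is at the centre, 0.7 m below the top of the plate, so y_c = 7.02 + 0.7 = 7.72 m and h_c = 7.72 × 0.766044 = 5.91386 m.
A = π(0.7)² = 1.53938 m².
Resultant F = γ·h_c·A = 7.74009 × 5.91386 × 1.53938 = 70.4633 kN.
I_c = πr⁴/4 = π × 0.7⁴/4 = 0.188574 m⁴.
Centre of pressure: y_p = y_c + I_c/(y_c·A) = 7.72 + 0.188574/(7.72 × 1.53938) = 7.72 + 0.0158679 = 7.73587 m along the plane.
Vertically, h_p = y_p·sinθ = 7.73587 × 0.766044 = 5.92602 m.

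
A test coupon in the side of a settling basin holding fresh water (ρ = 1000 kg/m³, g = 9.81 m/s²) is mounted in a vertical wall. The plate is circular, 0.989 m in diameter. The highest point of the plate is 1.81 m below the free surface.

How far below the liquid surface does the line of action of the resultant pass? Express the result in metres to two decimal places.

h_p = 2.33 m

γ = ρg = 1000 × 9.81 = 9810 N/m³ = 9.81 kN/m³.
The centroid is at the centre, 0.4945 m below the top of the plate, so the centroid depth is h_c = 1.81 + 0.4945 = 2.3045 m.
A = π(0.4945)² = 0.768214 m².
Resultant F = γ·h_c·A = 9.81 × 2.3045 × 0.768214 = 17.3671 kN.
I_c = πr⁴/4 = π × 0.4945⁴/4 = 0.0469629 m⁴.
Centre of pressure: y_p = y_c + I_c/(y_c·A) = 2.3045 + 0.0469629/(2.3045 × 0.768214) = 2.3045 + 0.0265275 = 2.33103 m along the plane.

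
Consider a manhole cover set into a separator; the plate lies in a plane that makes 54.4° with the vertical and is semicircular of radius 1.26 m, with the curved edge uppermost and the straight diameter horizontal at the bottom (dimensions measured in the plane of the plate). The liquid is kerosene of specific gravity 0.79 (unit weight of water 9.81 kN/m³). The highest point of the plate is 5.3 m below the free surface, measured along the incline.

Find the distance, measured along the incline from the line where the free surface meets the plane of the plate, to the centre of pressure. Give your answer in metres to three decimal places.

y_p = 6.044 m

γ = 0.79 × 9.81 = 7.7499 kN/m³.
The plate makes 54.4° with the vertical, i.e. θ = 90° − 54.4° = 35.6° to the horizontal. Measuring y along the incline from the free-surface line, vertical depth h = y·sinθ with sinθ = 0.582123.
The centroid lies 4r/(3π) = 0.534761 m above the diameter, so r − 4r/(3π) = 1.26 − 0.534761 = 0.725239 m below the topmost point, so y_c = 5.3 + 0.725239 = 6.02524 m and h_c = 6.02524 × 0.582123 = 3.50743 m.
A = πr²/2 = π × 1.26²/2 = 2.4938 m².
Resultant F = γ·h_c·A = 7.7499 × 3.50743 × 2.4938 = 67.787 kN.
I_c = (π/8 − 8/(9π))·r⁴ = 0.109757 × 1.26⁴ = 0.27664 m⁴.
Centre of pressure: y_p = y_c + I_c/(y_c·A) = 6.02524 + 0.27664/(6.02524 × 2.4938) = 6.02524 + 0.0184111 = 6.04365 m along the plane.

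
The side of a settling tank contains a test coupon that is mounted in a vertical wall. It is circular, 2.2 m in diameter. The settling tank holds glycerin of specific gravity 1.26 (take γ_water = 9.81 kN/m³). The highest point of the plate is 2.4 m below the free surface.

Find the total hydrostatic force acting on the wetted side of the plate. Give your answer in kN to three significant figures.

F ≈ 164 kN

γ = 1.26 × 9.81 = 12.3606 kN/m³.
The centroid is at the centre, 1.1 m below the top of the plate, so the centroid depth is h_c = 2.4 + 1.1 = 3.5 m.
A = π(1.1)² = 3.80133 m².
Resultant F = γ·h_c·A = 12.3606 × 3.5 × 3.80133 = 164.454 kN.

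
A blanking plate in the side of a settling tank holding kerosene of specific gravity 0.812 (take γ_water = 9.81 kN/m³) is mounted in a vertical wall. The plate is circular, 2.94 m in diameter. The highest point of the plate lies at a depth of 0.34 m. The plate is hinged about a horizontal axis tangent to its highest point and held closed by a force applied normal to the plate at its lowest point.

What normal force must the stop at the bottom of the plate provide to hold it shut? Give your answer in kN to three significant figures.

P ≈ 58.9 kN

γ = 0.812 × 9.81 = 7.96572 kN/m³.
The centroid is at the centre, 1.47 m below the top of the plate, so the centroid depth is h_c = 0.34 + 1.47 = 1.81 m.
A = π(1.47)² = 6.78867 m².
Resultant F = γ·h_c·A = 7.96572 × 1.81 × 6.78867 = 97.8787 kN.
I_c = πr⁴/4 = π × 1.47⁴/4 = 3.66741 m⁴.
Centre of pressure: y_p = y_c + I_c/(y_c·A) = 1.81 + 3.66741/(1.81 × 6.78867) = 1.81 + 0.298467 = 2.10847 m along the plane.
The resultant acts 1.47 + 0.298467 = 1.76847 m (along the plate) below the hinge at the top edge, so the moment about the hinge is M = F × 1.76847 = 97.8787 × 1.76847 = 173.096 kN·m.
A normal force at the bottom, 2.94 m from the hinge, must supply this moment: P = 173.096/2.94 = 58.8762 kN.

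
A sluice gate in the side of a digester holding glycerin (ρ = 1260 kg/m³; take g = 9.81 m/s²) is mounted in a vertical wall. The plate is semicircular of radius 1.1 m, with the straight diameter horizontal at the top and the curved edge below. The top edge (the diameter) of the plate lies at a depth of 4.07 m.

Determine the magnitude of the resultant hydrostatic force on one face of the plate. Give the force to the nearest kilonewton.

F ≈ 107 kN

γ = ρg = 1260 × 9.81 / 1000 = 12.3606 kN/m³.
The centroid of a semicircle lies 4r/(3π) = 0.466854 m from the diameter, here below the top edge, so the centroid depth is h_c = 4.07 + 0.466854 = 4.53685 m.
A = πr²/2 = π × 1.1²/2 = 1.90066 m².
Resultant F = γ·h_c·A = 12.3606 × 4.53685 × 1.90066 = 106.586 kN.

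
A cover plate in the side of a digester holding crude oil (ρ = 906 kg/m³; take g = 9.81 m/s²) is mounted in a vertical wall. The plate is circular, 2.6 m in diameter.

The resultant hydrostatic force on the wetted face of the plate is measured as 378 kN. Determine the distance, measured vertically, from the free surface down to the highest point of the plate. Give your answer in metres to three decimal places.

d_top ≈ 6.710 m

γ = ρg = 906 × 9.81 / 1000 = 8.88786 kN/m³.
A = π(1.3)² = 5.30929 m².
From F = γ·h_c·A, the centroid depth is h_c = 378/(8.88786 × 5.30929) = 8.01047 m.
The centroid is at the centre, 1.3 m below the top of the plate, so the highest point sits at h_top = 8.01047 − 1.3 = 6.71047 m below the surface.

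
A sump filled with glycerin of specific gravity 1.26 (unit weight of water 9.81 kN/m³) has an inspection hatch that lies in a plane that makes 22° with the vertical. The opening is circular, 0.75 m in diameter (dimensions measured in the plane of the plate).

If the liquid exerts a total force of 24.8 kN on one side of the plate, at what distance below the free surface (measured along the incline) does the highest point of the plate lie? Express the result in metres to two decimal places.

y_top ≈ 4.52 m

γ = 1.26 × 9.81 = 12.3606 kN/m³.
A = π(0.375)² = 0.441786 m².
From F = γ·h_c·A, the centroid depth is h_c = 24.8/(12.3606 × 0.441786) = 4.54151 m.
The plate makes 22° with the vertical, i.e. θ = 90° − 22° = 68° to the horizontal. Measuring y along the incline from the free-surface line, vertical depth h = y·sinθ with sinθ = 0.927184.
Along the incline, y_c = h_c/sinθ = 4.54151/0.927184 = 4.89818 m.
The centroid is at the centre, 0.375 m below the top of the plate, so the highest point sits at y_top = 4.89818 − 0.375 = 4.52318 m along the incline.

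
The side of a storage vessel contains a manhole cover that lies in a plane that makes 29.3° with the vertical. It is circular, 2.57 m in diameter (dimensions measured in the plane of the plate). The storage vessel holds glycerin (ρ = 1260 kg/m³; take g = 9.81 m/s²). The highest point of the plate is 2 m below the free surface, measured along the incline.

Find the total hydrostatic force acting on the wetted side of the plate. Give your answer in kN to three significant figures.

γ = ρg = 1260 × 9.81 / 1000 = 12.3606 kN/m³.
The plate makes 29.3° with the vertical, i.e. θ = 90° − 29.3° = 60.7° to the horizontal. Measuring y along the incline from the free-surface line, vertical depth h = y·sinθ with sinθ = 0.872069.
The centroid is at the centre, 1.285 m below the top of the plate, so y_c = 2 + 1.285 = 3.285 m and h_c = 3.285 × 0.872069 = 2.86475 m.
A = π(1.285)² = 5.18748 m².
Resultant F = γ·h_c·A = 12.3606 × 2.86475 × 5.18748 = 183.689 kN.

F ≈ 184 kN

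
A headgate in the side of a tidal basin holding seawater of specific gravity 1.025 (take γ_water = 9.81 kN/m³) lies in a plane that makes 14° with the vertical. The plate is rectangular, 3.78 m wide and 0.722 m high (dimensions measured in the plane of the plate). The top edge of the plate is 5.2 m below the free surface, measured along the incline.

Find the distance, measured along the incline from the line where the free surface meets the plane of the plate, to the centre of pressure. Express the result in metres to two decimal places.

γ = 1.025 × 9.81 = 10.05525 kN/m³.
The plate makes 14° with the vertical, i.e. θ = 90° − 14° = 76° to the horizontal. Measuring y along the incline from the free-surface line, vertical depth h = y·sinθ with sinθ = 0.970296.
The centroid lies 0.722/2 = 0.361 m below the top edge, so y_c = 5.2 + 0.361 = 5.561 m and h_c = 5.561 × 0.970296 = 5.39582 m.
A = 3.78 × 0.722 = 2.72916 m².
Resultant F = γ·h_c·A = 10.05525 × 5.39582 × 2.72916 = 148.074 kN.
I_c = b·h³/12 = 3.78 × 0.722³/12 = 0.118556 m⁴.
Centre of pressure: y_p = y_c + I_c/(y_c·A) = 5.561 + 0.118556/(5.561 × 2.72916) = 5.561 + 0.00781163 = 5.56881 m along the plane.

y_p = 5.57 m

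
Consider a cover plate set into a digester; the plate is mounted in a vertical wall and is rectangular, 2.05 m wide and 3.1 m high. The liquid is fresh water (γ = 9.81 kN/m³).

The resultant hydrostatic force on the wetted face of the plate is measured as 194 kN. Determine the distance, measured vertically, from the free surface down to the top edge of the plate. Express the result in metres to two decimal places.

d_top ≈ 1.56 m

γ = 9.81 kN/m³.
A = 2.05 × 3.1 = 6.355 m².
From F = γ·h_c·A, the centroid depth is h_c = 194/(9.81 × 6.355) = 3.11184 m.
The centroid lies 3.1/2 = 1.55 m below the top edge, so the top edge sits at h_top = 3.11184 − 1.55 = 1.56184 m below the surface.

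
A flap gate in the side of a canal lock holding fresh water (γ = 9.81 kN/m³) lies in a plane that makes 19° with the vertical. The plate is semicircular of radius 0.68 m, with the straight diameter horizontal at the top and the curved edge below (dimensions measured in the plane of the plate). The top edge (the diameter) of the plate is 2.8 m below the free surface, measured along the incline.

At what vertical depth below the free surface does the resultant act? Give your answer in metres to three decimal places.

γ = 9.81 kN/m³.
The plate makes 19° with the vertical, i.e. θ = 90° − 19° = 71° to the horizontal. Measuring y along the incline from the free-surface line, vertical depth h = y·sinθ with sinθ = 0.945519.
The centroid of a semicircle lies 4r/(3π) = 0.288601 m from the diameter, here below the top edge, so y_c = 2.8 + 0.288601 = 3.0886 m and h_c = 3.0886 × 0.945519 = 2.92033 m.
A = πr²/2 = π × 0.68²/2 = 0.726336 m².
Resultant F = γ·h_c·A = 9.81 × 2.92033 × 0.726336 = 20.8084 kN.
I_c = (π/8 − 8/(9π))·r⁴ = 0.109757 × 0.68⁴ = 0.0234676 m⁴.
Centre of pressure: y_p = y_c + I_c/(y_c·A) = 3.0886 + 0.0234676/(3.0886 × 0.726336) = 3.0886 + 0.0104609 = 3.09906 m along the plane.
Vertically, h_p = y_p·sinθ = 3.09906 × 0.945519 = 2.93022 m.

h_p = 2.930 m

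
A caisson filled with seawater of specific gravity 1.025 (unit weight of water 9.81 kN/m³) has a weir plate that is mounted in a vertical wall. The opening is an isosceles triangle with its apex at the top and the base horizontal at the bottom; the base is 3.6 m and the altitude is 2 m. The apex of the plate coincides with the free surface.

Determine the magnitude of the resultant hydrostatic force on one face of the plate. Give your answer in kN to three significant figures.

F ≈ 48.3 kN

γ = 1.025 × 9.81 = 10.05525 kN/m³.
With the apex up, the centroid sits 2h/3 = 2 × 2/3 = 1.33333 m below the apex, so the centroid depth is h_c = 1.33333 m.
A = ½ × 3.6 × 2 = 3.6 m².
Resultant F = γ·h_c·A = 10.05525 × 1.33333 × 3.6 = 48.2651 kN.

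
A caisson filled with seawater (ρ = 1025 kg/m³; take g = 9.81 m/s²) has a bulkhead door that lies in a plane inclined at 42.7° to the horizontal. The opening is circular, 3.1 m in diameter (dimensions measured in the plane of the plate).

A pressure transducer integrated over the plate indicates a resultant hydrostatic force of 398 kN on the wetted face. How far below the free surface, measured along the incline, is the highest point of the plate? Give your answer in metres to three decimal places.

y_top ≈ 6.183 m

γ = ρg = 1025 × 9.81 / 1000 = 10.05525 kN/m³.
A = π(1.55)² = 7.54768 m².
From F = γ·h_c·A, the centroid depth is h_c = 398/(10.05525 × 7.54768) = 5.24417 m.
Let θ = 42.7° be the plate's angle to the horizontal; measure y along the incline from where the plane meets the free surface. Vertical depth h = y·sinθ with sinθ = 0.678160.
Along the incline, y_c = h_c/sinθ = 5.24417/0.678160 = 7.73294 m.
The centroid is at the centre, 1.55 m below the top of the plate, so the highest point sits at y_top = 7.73294 − 1.55 = 6.18294 m along the incline.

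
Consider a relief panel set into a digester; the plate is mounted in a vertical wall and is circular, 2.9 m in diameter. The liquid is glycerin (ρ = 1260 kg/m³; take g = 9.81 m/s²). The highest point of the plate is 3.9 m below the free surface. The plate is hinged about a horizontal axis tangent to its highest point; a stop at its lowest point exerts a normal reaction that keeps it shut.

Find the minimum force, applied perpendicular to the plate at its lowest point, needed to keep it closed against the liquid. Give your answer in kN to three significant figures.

P ≈ 233 kN

γ = ρg = 1260 × 9.81 / 1000 = 12.3606 kN/m³.
The centroid is at the centre, 1.45 m below the top of the plate, so the centroid depth is h_c = 3.9 + 1.45 = 5.35 m.
A = π(1.45)² = 6.6052 m².
Resultant F = γ·h_c·A = 12.3606 × 5.35 × 6.6052 = 436.797 kN.
I_c = πr⁴/4 = π × 1.45⁴/4 = 3.47186 m⁴.
Centre of pressure: y_p = y_c + I_c/(y_c·A) = 5.35 + 3.47186/(5.35 × 6.6052) = 5.35 + 0.0982477 = 5.44825 m along the plane.
The resultant acts 1.45 + 0.0982477 = 1.54825 m (along the plate) below the hinge at the top edge, so the moment about the hinge is M = F × 1.54825 = 436.797 × 1.54825 = 676.271 kN·m.
A normal force at the bottom, 2.9 m from the hinge, must supply this moment: P = 676.271/2.9 = 233.197 kN.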